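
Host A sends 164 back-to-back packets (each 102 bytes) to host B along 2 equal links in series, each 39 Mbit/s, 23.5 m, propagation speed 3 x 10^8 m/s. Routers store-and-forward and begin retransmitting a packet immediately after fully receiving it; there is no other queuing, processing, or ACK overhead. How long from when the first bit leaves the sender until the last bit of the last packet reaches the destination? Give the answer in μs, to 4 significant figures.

Per-hop transmission t_tx = L/R = 816/39000000 = 20.9231 μs.
Per-hop propagation t_prop = 23.5/300000000 = 0.0783333 μs.
Pipeline fill: first packet needs 2·t_tx to clear all hops; remaining 163 packets each add one t_tx.
Total = (2+164-1)·t_tx + 2·t_prop = 165·20.9231 + 2·0.0783333 = 3452 μs.

3452 μs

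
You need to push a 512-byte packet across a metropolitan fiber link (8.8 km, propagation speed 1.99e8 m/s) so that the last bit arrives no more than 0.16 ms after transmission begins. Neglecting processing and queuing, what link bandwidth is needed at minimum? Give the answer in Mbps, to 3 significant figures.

35.4 Mbps

L = 4096 bits.
Propagation delay = 8800 / 199000000 = 0.0442211 ms.
Transmission budget = 0.16 − 0.0442211 = 0.115779 ms.
R ≥ L / t_tx = 4096 bits / 0.000115779 s = 35.4 Mbps.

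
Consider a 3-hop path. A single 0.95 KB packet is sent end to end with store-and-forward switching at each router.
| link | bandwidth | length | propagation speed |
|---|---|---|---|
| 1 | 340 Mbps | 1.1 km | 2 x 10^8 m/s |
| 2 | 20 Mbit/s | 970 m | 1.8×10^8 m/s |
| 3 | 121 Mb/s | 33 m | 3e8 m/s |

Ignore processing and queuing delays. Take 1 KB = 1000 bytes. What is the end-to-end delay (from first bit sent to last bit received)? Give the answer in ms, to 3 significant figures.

L = 7600 bits.
Transmission delays (L/R per hop): 0.0223529, 0.38, 0.0628099 ms; sum = 0.465163 ms.
Propagation delays (d/s per hop): 0.0055, 0.00538889, 0.00011 ms; sum = 0.0109989 ms.
End-to-end = 0.476 ms.

0.476 ms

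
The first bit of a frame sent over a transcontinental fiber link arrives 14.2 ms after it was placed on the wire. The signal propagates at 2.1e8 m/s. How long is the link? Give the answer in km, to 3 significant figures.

2980 km

d = s × t_prop = 210000000 × 0.0142 = 2980 km.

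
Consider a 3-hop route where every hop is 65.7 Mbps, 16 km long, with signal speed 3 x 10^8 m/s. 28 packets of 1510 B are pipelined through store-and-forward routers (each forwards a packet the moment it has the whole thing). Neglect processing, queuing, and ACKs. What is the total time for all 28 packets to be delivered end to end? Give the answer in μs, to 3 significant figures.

Per-hop transmission t_tx = L/R = 12080/65700000 = 183.866 μs.
Per-hop propagation t_prop = 16000/300000000 = 53.3333 μs.
Pipeline fill: first packet needs 3·t_tx to clear all hops; remaining 27 packets each add one t_tx.
Total = (3+28-1)·t_tx + 3·t_prop = 30·183.866 + 3·53.3333 = 5680 μs.

5680 μs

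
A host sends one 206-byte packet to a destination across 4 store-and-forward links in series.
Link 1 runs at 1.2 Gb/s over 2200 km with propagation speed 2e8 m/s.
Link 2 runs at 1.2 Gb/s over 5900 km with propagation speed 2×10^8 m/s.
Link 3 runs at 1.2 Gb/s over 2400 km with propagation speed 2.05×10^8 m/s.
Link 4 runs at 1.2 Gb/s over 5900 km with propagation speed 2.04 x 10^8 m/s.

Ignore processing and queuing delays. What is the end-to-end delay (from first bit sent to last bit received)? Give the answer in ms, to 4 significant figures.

81.13 ms

L = 206 × 8 = 1648 bits.
Transmission delay per hop = L/R = 1648/1200000000 = 0.00137333 ms; 4 hops → 0.00549333 ms.
Propagation delays (d/s per hop): 11, 29.5, 11.7073, 28.9216 ms; sum = 81.1289 ms.
End-to-end = 81.13 ms.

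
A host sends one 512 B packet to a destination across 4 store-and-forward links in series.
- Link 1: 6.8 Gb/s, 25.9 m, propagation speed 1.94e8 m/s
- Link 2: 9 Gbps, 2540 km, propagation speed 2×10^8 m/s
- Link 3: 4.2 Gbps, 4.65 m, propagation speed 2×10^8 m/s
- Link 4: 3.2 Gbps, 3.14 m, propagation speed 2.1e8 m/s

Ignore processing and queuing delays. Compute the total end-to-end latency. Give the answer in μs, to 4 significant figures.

12700 μs

L = 512 × 8 = 4096 bits.
Transmission delays (L/R per hop): 0.602353, 0.455111, 0.975238, 1.28 μs; sum = 3.3127 μs.
Propagation delays (d/s per hop): 0.133505, 12700, 0.02325, 0.0149524 μs; sum = 12700.2 μs.
End-to-end = 12700 μs.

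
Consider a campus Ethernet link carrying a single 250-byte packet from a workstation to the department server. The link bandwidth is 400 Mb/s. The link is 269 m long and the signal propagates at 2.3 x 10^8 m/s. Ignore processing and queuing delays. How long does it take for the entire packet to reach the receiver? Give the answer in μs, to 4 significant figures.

L = 250 × 8 = 2000 bits.
Transmission delay = L/R = 2000 / 400000000 = 5 μs.
Propagation delay = d/s = 269 m / 2.3e+08 m/s = 1.16957 μs.
Total = 6.170 μs.

6.170 μs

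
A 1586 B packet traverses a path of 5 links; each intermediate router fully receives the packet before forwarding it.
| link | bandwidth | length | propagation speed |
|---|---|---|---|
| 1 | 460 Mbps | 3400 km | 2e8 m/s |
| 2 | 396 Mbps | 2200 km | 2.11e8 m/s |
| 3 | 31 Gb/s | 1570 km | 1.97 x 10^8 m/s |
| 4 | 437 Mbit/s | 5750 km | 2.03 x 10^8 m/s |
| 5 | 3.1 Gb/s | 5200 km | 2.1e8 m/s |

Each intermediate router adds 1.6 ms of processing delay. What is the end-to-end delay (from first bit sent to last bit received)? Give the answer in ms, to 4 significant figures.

94.98 ms

L = 1586 × 8 = 12688 bits.
Transmission delays (L/R per hop): 0.0275826, 0.0320404, 0.00040929, 0.0290343, 0.0040929 ms; sum = 0.0931595 ms.
Propagation delays (d/s per hop): 17, 10.4265, 7.96954, 28.3251, 24.7619 ms; sum = 88.4831 ms.
Processing at 4 router(s): 4 × 1.6 ms = 6.4 ms.
End-to-end = 94.98 ms.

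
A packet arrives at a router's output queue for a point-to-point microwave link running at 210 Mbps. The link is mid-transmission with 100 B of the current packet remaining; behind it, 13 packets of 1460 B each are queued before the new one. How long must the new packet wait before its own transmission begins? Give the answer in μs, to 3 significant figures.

727 μs

Each queued packet: L/R = 11680/210000000 = 55.619 μs.
13 queued → 723.048 μs.
Plus remaining 800 bits of current packet: 3.80952 μs.
Queuing delay = 727 μs.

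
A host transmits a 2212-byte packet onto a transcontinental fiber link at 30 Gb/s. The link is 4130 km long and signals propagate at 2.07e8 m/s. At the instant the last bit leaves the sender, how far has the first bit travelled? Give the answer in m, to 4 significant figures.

t_tx = L/R = 17696/30000000000 = 5.89867e-07 s.
Distance = s × t_tx = 2.07e+08 × 5.89867e-07 = 122.1 m.

122.1 m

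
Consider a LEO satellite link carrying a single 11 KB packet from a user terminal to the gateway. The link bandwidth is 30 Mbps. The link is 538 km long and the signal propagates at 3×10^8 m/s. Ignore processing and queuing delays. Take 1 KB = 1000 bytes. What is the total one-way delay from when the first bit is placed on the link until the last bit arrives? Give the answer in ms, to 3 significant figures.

L = 88000 bits.
Transmission delay = L/R = 88000 / 30000000 = 2.93333 ms.
Propagation delay = d/s = 538000 m / 300000000 m/s = 1.79333 ms.
Total = 4.73 ms.

4.73 ms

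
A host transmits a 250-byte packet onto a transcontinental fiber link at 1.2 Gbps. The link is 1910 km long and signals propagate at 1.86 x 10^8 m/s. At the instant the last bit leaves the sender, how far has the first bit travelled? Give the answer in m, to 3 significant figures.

310 m

t_tx = L/R = 2000/1200000000 = 1.66667e-06 s.
Distance = s × t_tx = 186000000 × 1.66667e-06 = 310 m.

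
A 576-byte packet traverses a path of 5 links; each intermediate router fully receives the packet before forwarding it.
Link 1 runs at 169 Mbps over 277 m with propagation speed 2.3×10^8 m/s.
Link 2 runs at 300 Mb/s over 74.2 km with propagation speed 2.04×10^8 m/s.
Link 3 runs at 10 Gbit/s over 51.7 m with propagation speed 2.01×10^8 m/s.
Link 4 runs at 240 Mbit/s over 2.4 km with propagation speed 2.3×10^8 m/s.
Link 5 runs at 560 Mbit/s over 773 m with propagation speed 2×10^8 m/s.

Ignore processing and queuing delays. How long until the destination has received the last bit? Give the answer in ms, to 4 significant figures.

0.4500 ms

L = 576 × 8 = 4608 bits.
Transmission delays (L/R per hop): 0.0272663, 0.01536, 0.0004608, 0.0192, 0.00822857 ms; sum = 0.0705156 ms.
Propagation delays (d/s per hop): 0.00120435, 0.363725, 0.000257214, 0.0104348, 0.003865 ms; sum = 0.379487 ms.
End-to-end = 0.4500 ms.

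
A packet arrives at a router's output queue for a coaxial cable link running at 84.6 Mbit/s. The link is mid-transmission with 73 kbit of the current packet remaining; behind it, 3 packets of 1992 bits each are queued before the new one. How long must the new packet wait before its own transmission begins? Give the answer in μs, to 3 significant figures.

Each queued packet: L/R = 1992/84600000 = 23.5461 μs.
3 queued → 70.6383 μs.
Plus remaining 73000 bits of current packet: 862.884 μs.
Queuing delay = 934 μs.

934 μs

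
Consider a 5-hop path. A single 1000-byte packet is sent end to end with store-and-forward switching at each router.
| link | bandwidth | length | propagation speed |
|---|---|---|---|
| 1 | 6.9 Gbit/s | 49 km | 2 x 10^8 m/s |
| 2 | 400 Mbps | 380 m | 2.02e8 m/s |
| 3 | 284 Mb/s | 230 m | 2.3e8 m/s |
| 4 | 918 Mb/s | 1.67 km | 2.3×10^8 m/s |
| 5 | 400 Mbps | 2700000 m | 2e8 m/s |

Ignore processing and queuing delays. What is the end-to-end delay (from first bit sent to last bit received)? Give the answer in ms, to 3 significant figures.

L = 1000 × 8 = 8000 bits.
Transmission delays (L/R per hop): 0.00115942, 0.02, 0.028169, 0.0087146, 0.02 ms; sum = 0.078043 ms.
Propagation delays (d/s per hop): 0.245, 0.00188119, 0.001, 0.00726087, 13.5 ms; sum = 13.7551 ms.
End-to-end = 13.8 ms.

13.8 ms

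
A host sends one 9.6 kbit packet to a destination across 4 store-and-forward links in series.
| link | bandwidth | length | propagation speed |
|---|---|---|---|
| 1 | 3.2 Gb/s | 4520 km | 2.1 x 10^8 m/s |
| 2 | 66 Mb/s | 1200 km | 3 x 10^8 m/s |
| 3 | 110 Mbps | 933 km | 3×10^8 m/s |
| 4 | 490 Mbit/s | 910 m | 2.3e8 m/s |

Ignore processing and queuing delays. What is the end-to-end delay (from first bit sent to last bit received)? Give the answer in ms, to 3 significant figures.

L = 9600 bits.
Transmission delays (L/R per hop): 0.003, 0.145455, 0.0872727, 0.0195918 ms; sum = 0.255319 ms.
Propagation delays (d/s per hop): 21.5238, 4, 3.11, 0.00395652 ms; sum = 28.6378 ms.
End-to-end = 28.9 ms.

28.9 ms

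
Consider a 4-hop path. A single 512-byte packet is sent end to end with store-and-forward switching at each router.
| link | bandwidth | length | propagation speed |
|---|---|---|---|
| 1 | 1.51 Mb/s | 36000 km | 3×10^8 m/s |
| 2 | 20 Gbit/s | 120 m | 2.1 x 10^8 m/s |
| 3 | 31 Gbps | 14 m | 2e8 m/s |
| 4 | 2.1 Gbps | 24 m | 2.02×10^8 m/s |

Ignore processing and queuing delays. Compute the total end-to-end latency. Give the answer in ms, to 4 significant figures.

L = 512 × 8 = 4096 bits.
Transmission delays (L/R per hop): 2.71258, 0.0002048, 0.000132129, 0.00195048 ms; sum = 2.71487 ms.
Propagation delays (d/s per hop): 120, 0.000571429, 7e-05, 0.000118812 ms; sum = 120.001 ms.
End-to-end = 122.7 ms.

122.7 ms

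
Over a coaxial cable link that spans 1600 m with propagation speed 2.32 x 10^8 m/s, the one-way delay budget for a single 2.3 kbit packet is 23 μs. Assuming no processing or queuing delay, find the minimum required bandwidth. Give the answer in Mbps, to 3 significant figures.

143 Mbps

Propagation delay = 1600 / 2.32e+08 = 6.89655 μs.
Transmission budget = 23 − 6.89655 = 16.1034 μs.
R ≥ L / t_tx = 2300 bits / 1.61034e-05 s = 143 Mbps.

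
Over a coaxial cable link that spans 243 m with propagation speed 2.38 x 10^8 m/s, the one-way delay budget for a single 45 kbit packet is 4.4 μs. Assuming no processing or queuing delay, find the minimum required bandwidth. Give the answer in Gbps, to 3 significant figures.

Propagation delay = 243 / 238000000 = 1.02101 μs.
Transmission budget = 4.4 − 1.02101 = 3.37899 μs.
R ≥ L / t_tx = 45000 bits / 3.37899e-06 s = 13.3 Gbps.

13.3 Gbps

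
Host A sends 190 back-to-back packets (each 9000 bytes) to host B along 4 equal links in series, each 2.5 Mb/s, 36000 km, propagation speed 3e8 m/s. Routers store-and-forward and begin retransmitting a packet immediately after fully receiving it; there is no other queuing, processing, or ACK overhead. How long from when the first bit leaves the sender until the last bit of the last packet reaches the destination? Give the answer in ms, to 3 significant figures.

Per-hop transmission t_tx = L/R = 72000/2500000 = 28.8 ms.
Per-hop propagation t_prop = 36000000/300000000 = 120 ms.
Pipeline fill: first packet needs 4·t_tx to clear all hops; remaining 189 packets each add one t_tx.
Total = (4+190-1)·t_tx + 4·t_prop = 193·28.8 + 4·120 = 6040 ms.

6040 ms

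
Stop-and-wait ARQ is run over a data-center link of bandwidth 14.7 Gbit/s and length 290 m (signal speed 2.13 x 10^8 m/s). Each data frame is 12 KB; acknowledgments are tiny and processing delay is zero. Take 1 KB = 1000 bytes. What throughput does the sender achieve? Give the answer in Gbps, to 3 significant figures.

t_tx = L/R = 96000/14700000000 = 6.53061e-06 s.
t_prop = 290/213000000 = 1.3615e-06 s; RTT = 2.723e-06 s.
Cycle = t_tx + RTT = 9.25362e-06 s.
Throughput = L / cycle = 96000 / 9.25362e-06 = 10.4 Gbps.

10.4 Gbps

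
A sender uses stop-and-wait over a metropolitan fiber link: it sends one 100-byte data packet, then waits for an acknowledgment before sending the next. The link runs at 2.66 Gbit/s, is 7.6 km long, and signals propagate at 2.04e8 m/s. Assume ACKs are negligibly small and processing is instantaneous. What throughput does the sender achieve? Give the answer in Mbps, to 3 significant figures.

10.7 Mbps

t_tx = L/R = 800/2660000000 = 3.00752e-07 s.
t_prop = 7600/204000000 = 3.72549e-05 s; RTT = 7.45098e-05 s.
Cycle = t_tx + RTT = 7.48106e-05 s.
Throughput = L / cycle = 800 / 7.48106e-05 = 10.7 Mbps.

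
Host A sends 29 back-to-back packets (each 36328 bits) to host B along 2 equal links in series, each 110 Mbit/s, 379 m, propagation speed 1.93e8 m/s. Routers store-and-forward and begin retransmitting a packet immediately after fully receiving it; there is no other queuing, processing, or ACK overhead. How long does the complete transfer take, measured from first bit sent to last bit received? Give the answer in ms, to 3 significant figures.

Per-hop transmission t_tx = L/R = 36328/110000000 = 0.330255 ms.
Per-hop propagation t_prop = 379/193000000 = 0.00196373 ms.
Pipeline fill: first packet needs 2·t_tx to clear all hops; remaining 28 packets each add one t_tx.
Total = (2+29-1)·t_tx + 2·t_prop = 30·0.330255 + 2·0.00196373 = 9.91 ms.

9.91 ms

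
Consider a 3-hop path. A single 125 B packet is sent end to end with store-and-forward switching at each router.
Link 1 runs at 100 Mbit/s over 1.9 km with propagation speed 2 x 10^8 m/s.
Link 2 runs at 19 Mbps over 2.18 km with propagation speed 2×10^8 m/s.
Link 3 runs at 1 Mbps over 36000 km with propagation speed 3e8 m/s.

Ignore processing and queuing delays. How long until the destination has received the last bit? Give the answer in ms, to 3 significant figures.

121 ms

L = 125 × 8 = 1000 bits.
Transmission delays (L/R per hop): 0.01, 0.0526316, 1 ms; sum = 1.06263 ms.
Propagation delays (d/s per hop): 0.0095, 0.0109, 120 ms; sum = 120.02 ms.
End-to-end = 121 ms.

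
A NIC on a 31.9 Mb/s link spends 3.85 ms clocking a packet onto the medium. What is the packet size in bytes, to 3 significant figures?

15400 bytes

L = R × t_tx = 31900000 b/s × 0.00385 s = 122815 bits.
In bytes: 122815 / 8 = 15400 bytes.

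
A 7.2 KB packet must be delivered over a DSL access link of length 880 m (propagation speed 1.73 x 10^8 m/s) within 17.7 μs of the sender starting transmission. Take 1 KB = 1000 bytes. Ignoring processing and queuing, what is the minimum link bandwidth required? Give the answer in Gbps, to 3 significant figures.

4.57 Gbps

L = 57600 bits.
Propagation delay = 880 / 173000000 = 5.08671 μs.
Transmission budget = 17.7 − 5.08671 = 12.6133 μs.
R ≥ L / t_tx = 57600 bits / 1.26133e-05 s = 4.57 Gbps.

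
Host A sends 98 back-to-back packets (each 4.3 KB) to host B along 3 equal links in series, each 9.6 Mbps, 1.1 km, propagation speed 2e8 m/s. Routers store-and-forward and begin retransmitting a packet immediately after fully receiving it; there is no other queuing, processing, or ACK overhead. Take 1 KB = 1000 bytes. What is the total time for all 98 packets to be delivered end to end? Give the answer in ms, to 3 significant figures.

Per-hop transmission t_tx = L/R = 34400/9600000 = 3.58333 ms.
Per-hop propagation t_prop = 1100/200000000 = 0.0055 ms.
Pipeline fill: first packet needs 3·t_tx to clear all hops; remaining 97 packets each add one t_tx.
Total = (3+98-1)·t_tx + 3·t_prop = 100·3.58333 + 3·0.0055 = 358 ms.

358 ms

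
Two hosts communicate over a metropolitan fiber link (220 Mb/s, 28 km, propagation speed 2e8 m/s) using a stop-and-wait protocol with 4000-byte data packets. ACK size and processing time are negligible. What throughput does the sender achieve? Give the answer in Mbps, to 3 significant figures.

75.2 Mbps

t_tx = L/R = 32000/220000000 = 0.000145455 s.
t_prop = 28000/200000000 = 0.00014 s; RTT = 0.00028 s.
Cycle = t_tx + RTT = 0.000425455 s.
Throughput = L / cycle = 32000 / 0.000425455 = 75.2 Mbps.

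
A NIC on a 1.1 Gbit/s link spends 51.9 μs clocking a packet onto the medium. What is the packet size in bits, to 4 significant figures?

57090 bits

L = R × t_tx = 1100000000 b/s × 5.19e-05 s = 57090 bits.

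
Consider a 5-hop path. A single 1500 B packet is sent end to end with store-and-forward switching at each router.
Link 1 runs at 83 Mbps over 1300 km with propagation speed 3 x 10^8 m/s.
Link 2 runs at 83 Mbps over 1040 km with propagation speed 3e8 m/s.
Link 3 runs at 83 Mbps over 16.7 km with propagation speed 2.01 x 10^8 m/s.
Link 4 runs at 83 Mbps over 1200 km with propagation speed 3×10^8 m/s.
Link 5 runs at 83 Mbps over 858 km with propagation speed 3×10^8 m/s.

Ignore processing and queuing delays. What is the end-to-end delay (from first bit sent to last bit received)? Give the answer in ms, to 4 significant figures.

15.47 ms

L = 1500 × 8 = 12000 bits.
Transmission delay per hop = L/R = 12000/83000000 = 0.144578 ms; 5 hops → 0.722892 ms.
Propagation delays (d/s per hop): 4.33333, 3.46667, 0.0830846, 4, 2.86 ms; sum = 14.7431 ms.
End-to-end = 15.47 ms.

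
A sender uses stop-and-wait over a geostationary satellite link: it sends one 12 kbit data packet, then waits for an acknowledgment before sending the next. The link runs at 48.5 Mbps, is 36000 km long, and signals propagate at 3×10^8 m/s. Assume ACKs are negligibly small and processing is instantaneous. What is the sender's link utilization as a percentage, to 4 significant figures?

0.1030 %

t_tx = L/R = 12000/48500000 = 0.000247423 s.
t_prop = 36000000/300000000 = 0.12 s; RTT = 0.24 s.
Cycle = t_tx + RTT = 0.240247 s.
Utilization = t_tx / cycle = 0.000247423/0.240247 = 0.1030 %.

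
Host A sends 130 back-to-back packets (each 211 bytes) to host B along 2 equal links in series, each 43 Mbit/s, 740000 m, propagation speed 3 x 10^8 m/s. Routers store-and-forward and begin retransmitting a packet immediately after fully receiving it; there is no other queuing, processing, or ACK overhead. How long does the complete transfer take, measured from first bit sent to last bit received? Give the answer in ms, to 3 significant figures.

10.1 ms

Per-hop transmission t_tx = L/R = 1688/43000000 = 0.0392558 ms.
Per-hop propagation t_prop = 740000/300000000 = 2.46667 ms.
Pipeline fill: first packet needs 2·t_tx to clear all hops; remaining 129 packets each add one t_tx.
Total = (2+130-1)·t_tx + 2·t_prop = 131·0.0392558 + 2·2.46667 = 10.1 ms.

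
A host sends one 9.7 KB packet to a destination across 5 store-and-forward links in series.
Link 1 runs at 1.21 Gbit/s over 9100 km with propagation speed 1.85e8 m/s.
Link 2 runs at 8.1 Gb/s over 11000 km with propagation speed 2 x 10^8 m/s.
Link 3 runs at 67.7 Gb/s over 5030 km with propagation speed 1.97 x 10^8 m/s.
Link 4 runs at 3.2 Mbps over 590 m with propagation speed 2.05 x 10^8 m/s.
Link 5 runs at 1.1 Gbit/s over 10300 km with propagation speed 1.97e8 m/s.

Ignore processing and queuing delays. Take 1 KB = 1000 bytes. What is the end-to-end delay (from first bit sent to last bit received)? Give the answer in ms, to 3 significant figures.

206 ms

L = 77600 bits.
Transmission delays (L/R per hop): 0.0641322, 0.00958025, 0.00114623, 24.25, 0.0705455 ms; sum = 24.3954 ms.
Propagation delays (d/s per hop): 49.1892, 55, 25.533, 0.00287805, 52.2843 ms; sum = 182.009 ms.
End-to-end = 206 ms.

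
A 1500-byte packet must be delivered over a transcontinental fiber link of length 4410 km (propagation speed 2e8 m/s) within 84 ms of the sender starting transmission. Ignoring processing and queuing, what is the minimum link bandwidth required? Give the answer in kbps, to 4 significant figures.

193.7 kbps

L = 12000 bits.
Propagation delay = 4410000 / 200000000 = 22.05 ms.
Transmission budget = 84 − 22.05 = 61.95 ms.
R ≥ L / t_tx = 12000 bits / 0.06195 s = 193.7 kbps.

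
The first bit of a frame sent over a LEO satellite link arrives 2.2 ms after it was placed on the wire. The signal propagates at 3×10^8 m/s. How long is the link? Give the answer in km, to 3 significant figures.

660 km

d = s × t_prop = 300000000 × 0.0022 = 660 km.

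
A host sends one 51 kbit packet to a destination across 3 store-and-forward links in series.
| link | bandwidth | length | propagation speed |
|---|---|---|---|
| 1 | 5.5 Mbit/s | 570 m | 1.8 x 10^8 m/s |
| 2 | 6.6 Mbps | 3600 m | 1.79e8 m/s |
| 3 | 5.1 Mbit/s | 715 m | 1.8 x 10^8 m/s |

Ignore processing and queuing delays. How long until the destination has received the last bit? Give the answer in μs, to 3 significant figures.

27000 μs

L = 51000 bits.
Transmission delays (L/R per hop): 9272.73, 7727.27, 10000 μs; sum = 27000 μs.
Propagation delays (d/s per hop): 3.16667, 20.1117, 3.97222 μs; sum = 27.2506 μs.
End-to-end = 27000 μs.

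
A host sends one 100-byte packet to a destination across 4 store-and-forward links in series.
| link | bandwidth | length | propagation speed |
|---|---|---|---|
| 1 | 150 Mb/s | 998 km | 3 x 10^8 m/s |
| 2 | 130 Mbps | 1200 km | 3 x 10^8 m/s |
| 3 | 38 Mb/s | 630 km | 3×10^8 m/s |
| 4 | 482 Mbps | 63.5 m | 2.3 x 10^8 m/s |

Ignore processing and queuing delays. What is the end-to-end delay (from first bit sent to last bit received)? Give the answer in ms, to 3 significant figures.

9.46 ms

L = 100 × 8 = 800 bits.
Transmission delays (L/R per hop): 0.00533333, 0.00615385, 0.0210526, 0.00165975 ms; sum = 0.0341996 ms.
Propagation delays (d/s per hop): 3.32667, 4, 2.1, 0.000276087 ms; sum = 9.42694 ms.
End-to-end = 9.46 ms.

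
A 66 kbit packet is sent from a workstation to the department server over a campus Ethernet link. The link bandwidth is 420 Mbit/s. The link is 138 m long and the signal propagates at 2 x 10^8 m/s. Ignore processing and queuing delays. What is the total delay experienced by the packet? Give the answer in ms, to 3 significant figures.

L = 66000 bits.
Transmission delay = L/R = 66000 / 420000000 = 0.157143 ms.
Propagation delay = d/s = 138 m / 200000000 m/s = 0.00069 ms.
Total = 0.158 ms.

0.158 ms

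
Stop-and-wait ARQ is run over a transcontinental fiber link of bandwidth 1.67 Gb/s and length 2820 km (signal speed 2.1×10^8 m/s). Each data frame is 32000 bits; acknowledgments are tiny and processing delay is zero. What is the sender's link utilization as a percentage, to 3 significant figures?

t_tx = L/R = 32000/1670000000 = 1.91617e-05 s.
t_prop = 2820000/210000000 = 0.0134286 s; RTT = 0.0268571 s.
Cycle = t_tx + RTT = 0.0268763 s.
Utilization = t_tx / cycle = 1.91617e-05/0.0268763 = 0.0713 %.

0.0713 %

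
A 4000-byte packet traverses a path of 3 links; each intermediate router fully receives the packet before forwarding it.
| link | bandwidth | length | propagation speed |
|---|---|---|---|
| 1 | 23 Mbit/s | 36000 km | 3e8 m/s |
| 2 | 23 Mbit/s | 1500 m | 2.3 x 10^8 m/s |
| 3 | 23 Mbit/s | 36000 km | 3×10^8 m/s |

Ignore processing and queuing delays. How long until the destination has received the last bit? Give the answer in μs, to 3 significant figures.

244000 μs

L = 4000 × 8 = 32000 bits.
Transmission delay per hop = L/R = 32000/23000000 = 1391.3 μs; 3 hops → 4173.91 μs.
Propagation delays (d/s per hop): 120000, 6.52174, 120000 μs; sum = 240007 μs.
End-to-end = 244000 μs.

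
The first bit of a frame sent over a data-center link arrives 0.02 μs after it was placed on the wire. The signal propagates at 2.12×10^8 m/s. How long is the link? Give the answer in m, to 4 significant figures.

d = s × t_prop = 212000000 × 2e-08 = 4.240 m.

4.240 m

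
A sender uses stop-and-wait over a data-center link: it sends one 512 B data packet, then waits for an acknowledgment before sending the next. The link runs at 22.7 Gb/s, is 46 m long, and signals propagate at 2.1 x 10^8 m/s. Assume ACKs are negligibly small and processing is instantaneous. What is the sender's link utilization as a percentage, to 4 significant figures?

29.17 %

t_tx = L/R = 4096/22700000000 = 1.80441e-07 s.
t_prop = 46/210000000 = 2.19048e-07 s; RTT = 4.38095e-07 s.
Cycle = t_tx + RTT = 6.18536e-07 s.
Utilization = t_tx / cycle = 1.80441e-07/6.18536e-07 = 29.17 %.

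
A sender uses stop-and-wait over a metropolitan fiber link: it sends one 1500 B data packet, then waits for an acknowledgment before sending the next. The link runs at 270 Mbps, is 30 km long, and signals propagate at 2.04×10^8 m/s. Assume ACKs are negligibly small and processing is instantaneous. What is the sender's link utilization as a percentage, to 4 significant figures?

13.13 %

t_tx = L/R = 12000/270000000 = 4.44444e-05 s.
t_prop = 30000/204000000 = 0.000147059 s; RTT = 0.000294118 s.
Cycle = t_tx + RTT = 0.000338562 s.
Utilization = t_tx / cycle = 4.44444e-05/0.000338562 = 13.13 %.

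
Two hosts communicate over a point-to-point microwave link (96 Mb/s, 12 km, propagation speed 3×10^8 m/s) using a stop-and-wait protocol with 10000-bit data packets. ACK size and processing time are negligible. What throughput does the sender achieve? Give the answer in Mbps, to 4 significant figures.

t_tx = L/R = 10000/96000000 = 0.000104167 s.
t_prop = 12000/300000000 = 4e-05 s; RTT = 8e-05 s.
Cycle = t_tx + RTT = 0.000184167 s.
Throughput = L / cycle = 10000 / 0.000184167 = 54.30 Mbps.

54.30 Mbps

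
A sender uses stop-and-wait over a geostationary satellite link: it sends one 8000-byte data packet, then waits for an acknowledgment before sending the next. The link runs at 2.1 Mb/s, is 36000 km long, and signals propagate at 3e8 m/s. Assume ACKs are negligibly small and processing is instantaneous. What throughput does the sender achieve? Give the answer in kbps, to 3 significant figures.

t_tx = L/R = 64000/2100000 = 0.0304762 s.
t_prop = 36000000/300000000 = 0.12 s; RTT = 0.24 s.
Cycle = t_tx + RTT = 0.270476 s.
Throughput = L / cycle = 64000 / 0.270476 = 237 kbps.

237 kbps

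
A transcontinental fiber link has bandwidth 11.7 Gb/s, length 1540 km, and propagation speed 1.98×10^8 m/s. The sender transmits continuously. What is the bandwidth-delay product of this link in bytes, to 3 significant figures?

11400000 bytes

Propagation delay = 1540000 / 198000000 = 0.00777778 s.
BDP = R × t_prop = 11700000000 × 0.00777778 = 91000000 bits.
In bytes: 91000000/8 = 11400000 bytes.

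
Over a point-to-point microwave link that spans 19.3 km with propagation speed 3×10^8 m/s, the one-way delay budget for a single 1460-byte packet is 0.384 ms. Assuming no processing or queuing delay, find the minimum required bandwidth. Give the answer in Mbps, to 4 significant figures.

36.54 Mbps

L = 11680 bits.
Propagation delay = 19300 / 300000000 = 0.0643333 ms.
Transmission budget = 0.384 − 0.0643333 = 0.319667 ms.
R ≥ L / t_tx = 11680 bits / 0.000319667 s = 36.54 Mbps.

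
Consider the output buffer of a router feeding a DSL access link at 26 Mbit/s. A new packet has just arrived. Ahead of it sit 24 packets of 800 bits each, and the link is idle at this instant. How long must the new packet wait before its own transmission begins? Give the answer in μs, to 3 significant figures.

Each queued packet: L/R = 800/26000000 = 30.7692 μs.
24 queued → 738.462 μs.
Queuing delay = 738 μs.

738 μs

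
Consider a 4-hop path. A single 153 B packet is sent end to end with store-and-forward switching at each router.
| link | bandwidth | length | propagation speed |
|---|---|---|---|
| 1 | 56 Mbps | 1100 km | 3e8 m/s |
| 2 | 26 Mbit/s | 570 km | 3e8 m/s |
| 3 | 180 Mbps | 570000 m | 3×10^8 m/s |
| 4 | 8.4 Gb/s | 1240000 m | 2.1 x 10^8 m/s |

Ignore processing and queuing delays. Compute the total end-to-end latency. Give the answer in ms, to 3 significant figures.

13.4 ms

L = 153 × 8 = 1224 bits.
Transmission delays (L/R per hop): 0.0218571, 0.0470769, 0.0068, 0.000145714 ms; sum = 0.0758798 ms.
Propagation delays (d/s per hop): 3.66667, 1.9, 1.9, 5.90476 ms; sum = 13.3714 ms.
End-to-end = 13.4 ms.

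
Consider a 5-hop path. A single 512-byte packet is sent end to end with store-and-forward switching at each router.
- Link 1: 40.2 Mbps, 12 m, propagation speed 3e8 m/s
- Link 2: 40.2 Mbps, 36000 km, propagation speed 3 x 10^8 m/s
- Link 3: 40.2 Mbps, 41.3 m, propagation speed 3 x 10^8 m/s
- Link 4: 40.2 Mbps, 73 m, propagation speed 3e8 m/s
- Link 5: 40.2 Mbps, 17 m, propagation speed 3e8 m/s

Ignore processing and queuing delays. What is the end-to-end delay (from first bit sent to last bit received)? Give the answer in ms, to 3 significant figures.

L = 512 × 8 = 4096 bits.
Transmission delay per hop = L/R = 4096/40200000 = 0.101891 ms; 5 hops → 0.509453 ms.
Propagation delays (d/s per hop): 4e-05, 120, 0.000137667, 0.000243333, 5.66667e-05 ms; sum = 120 ms.
End-to-end = 121 ms.

121 ms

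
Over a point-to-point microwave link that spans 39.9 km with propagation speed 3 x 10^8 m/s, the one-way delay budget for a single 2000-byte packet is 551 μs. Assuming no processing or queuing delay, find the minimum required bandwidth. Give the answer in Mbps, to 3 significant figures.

L = 16000 bits.
Propagation delay = 39900 / 300000000 = 133 μs.
Transmission budget = 551 − 133 = 418 μs.
R ≥ L / t_tx = 16000 bits / 0.000418 s = 38.3 Mbps.

38.3 Mbps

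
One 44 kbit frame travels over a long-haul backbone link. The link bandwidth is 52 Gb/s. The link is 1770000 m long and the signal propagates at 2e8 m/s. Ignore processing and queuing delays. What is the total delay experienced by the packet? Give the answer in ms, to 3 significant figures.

8.85 ms

L = 44000 bits.
Transmission delay = L/R = 44000 / 52000000000 = 0.000846154 ms.
Propagation delay = d/s = 1770000 m / 200000000 m/s = 8.85 ms.
Total = 8.85 ms.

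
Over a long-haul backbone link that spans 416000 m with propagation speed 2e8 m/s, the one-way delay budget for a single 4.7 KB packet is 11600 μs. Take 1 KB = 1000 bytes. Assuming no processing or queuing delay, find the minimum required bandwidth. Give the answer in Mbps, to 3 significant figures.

3.95 Mbps

L = 37600 bits.
Propagation delay = 416000 / 200000000 = 2080 μs.
Transmission budget = 11600 − 2080 = 9520 μs.
R ≥ L / t_tx = 37600 bits / 0.00952 s = 3.95 Mbps.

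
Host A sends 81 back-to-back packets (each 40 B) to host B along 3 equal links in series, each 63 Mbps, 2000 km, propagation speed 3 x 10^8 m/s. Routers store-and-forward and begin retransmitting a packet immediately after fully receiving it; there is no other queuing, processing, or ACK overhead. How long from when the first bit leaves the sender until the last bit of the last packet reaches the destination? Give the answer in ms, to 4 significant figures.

20.42 ms

Per-hop transmission t_tx = L/R = 320/63000000 = 0.00507937 ms.
Per-hop propagation t_prop = 2000000/300000000 = 6.66667 ms.
Pipeline fill: first packet needs 3·t_tx to clear all hops; remaining 80 packets each add one t_tx.
Total = (3+81-1)·t_tx + 3·t_prop = 83·0.00507937 + 3·6.66667 = 20.42 ms.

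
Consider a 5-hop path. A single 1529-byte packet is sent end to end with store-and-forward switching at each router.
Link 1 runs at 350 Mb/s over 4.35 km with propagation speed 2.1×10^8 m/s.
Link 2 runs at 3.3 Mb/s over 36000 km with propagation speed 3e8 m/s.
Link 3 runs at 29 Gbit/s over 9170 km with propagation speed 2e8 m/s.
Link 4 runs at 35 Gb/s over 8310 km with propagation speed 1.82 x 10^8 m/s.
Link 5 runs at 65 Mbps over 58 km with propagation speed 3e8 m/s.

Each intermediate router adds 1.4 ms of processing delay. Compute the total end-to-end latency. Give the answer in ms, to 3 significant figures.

221 ms

L = 1529 × 8 = 12232 bits.
Transmission delays (L/R per hop): 0.0349486, 3.70667, 0.000421793, 0.000349486, 0.188185 ms; sum = 3.93057 ms.
Propagation delays (d/s per hop): 0.0207143, 120, 45.85, 45.6593, 0.193333 ms; sum = 211.723 ms.
Processing at 4 router(s): 4 × 1.4 ms = 5.6 ms.
End-to-end = 221 ms.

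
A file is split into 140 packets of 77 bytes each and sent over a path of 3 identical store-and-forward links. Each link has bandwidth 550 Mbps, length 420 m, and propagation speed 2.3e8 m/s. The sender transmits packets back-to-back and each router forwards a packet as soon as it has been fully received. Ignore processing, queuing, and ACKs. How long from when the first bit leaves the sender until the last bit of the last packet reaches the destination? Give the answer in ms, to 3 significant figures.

0.165 ms

Per-hop transmission t_tx = L/R = 616/550000000 = 0.00112 ms.
Per-hop propagation t_prop = 420/2.3e+08 = 0.00182609 ms.
Pipeline fill: first packet needs 3·t_tx to clear all hops; remaining 139 packets each add one t_tx.
Total = (3+140-1)·t_tx + 3·t_prop = 142·0.00112 + 3·0.00182609 = 0.165 ms.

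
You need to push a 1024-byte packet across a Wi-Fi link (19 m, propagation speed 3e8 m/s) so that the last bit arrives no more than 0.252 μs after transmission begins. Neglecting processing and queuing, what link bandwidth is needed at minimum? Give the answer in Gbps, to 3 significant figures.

43.4 Gbps

L = 8192 bits.
Propagation delay = 19 / 300000000 = 0.0633333 μs.
Transmission budget = 0.252 − 0.0633333 = 0.188667 μs.
R ≥ L / t_tx = 8192 bits / 1.88667e-07 s = 43.4 Gbps.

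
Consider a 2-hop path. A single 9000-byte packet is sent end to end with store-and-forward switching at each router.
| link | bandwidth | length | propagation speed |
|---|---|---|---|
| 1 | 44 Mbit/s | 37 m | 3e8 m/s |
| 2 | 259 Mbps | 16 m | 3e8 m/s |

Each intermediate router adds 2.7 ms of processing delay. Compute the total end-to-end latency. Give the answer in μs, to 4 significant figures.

4615 μs

L = 9000 × 8 = 72000 bits.
Transmission delays (L/R per hop): 1636.36, 277.992 μs; sum = 1914.36 μs.
Propagation delays (d/s per hop): 0.123333, 0.0533333 μs; sum = 0.176667 μs.
Processing at 1 router(s): 1 × 2.7 ms = 2700 μs.
End-to-end = 4615 μs.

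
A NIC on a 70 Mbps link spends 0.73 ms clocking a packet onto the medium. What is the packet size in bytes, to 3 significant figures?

6390 bytes

L = R × t_tx = 70000000 b/s × 0.00073 s = 51100 bits.
In bytes: 51100 / 8 = 6390 bytes.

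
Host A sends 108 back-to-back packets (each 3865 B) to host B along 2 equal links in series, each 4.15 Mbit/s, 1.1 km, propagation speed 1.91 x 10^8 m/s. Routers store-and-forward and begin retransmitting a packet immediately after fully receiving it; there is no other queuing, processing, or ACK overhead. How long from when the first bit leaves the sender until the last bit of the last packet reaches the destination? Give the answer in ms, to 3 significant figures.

812 ms

Per-hop transmission t_tx = L/R = 30920/4.15e+06 = 7.4506 ms.
Per-hop propagation t_prop = 1100/191000000 = 0.00575916 ms.
Pipeline fill: first packet needs 2·t_tx to clear all hops; remaining 107 packets each add one t_tx.
Total = (2+108-1)·t_tx + 2·t_prop = 109·7.4506 + 2·0.00575916 = 812 ms.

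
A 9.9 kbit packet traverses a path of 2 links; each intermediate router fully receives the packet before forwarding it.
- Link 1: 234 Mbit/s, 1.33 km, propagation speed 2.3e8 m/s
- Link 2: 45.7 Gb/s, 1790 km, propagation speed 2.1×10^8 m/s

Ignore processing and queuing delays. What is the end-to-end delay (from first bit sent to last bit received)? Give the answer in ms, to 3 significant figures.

8.57 ms

L = 9900 bits.
Transmission delays (L/R per hop): 0.0423077, 0.00021663 ms; sum = 0.0425243 ms.
Propagation delays (d/s per hop): 0.00578261, 8.52381 ms; sum = 8.52959 ms.
End-to-end = 8.57 ms.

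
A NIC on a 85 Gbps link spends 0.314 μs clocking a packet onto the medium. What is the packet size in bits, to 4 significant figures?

L = R × t_tx = 85000000000 b/s × 3.14e-07 s = 26690 bits.

26690 bits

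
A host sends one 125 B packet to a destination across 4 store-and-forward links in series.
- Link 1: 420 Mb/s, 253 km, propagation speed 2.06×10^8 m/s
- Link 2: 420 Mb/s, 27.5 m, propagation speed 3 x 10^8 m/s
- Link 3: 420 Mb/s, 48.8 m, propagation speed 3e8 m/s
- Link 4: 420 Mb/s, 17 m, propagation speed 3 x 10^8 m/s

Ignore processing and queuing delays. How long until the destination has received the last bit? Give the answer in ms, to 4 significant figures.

1.238 ms

L = 125 × 8 = 1000 bits.
Transmission delay per hop = L/R = 1000/420000000 = 0.00238095 ms; 4 hops → 0.00952381 ms.
Propagation delays (d/s per hop): 1.22816, 9.16667e-05, 0.000162667, 5.66667e-05 ms; sum = 1.22847 ms.
End-to-end = 1.238 ms.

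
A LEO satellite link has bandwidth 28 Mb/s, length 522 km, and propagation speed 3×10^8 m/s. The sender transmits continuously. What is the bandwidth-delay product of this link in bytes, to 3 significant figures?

Propagation delay = 522000 / 300000000 = 0.00174 s.
BDP = R × t_prop = 28000000 × 0.00174 = 48720 bits.
In bytes: 48720/8 = 6090 bytes.

6090 bytes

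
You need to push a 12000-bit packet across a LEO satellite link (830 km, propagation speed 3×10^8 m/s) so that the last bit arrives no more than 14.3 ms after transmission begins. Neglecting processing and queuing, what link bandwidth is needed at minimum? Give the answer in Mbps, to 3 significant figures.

Propagation delay = 830000 / 300000000 = 2.76667 ms.
Transmission budget = 14.3 − 2.76667 = 11.5333 ms.
R ≥ L / t_tx = 12000 bits / 0.0115333 s = 1.04 Mbps.

1.04 Mbps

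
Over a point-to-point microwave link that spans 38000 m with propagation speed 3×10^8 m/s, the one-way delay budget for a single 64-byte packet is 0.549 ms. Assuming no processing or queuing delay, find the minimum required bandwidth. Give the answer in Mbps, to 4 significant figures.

1.212 Mbps

L = 512 bits.
Propagation delay = 38000 / 300000000 = 0.126667 ms.
Transmission budget = 0.549 − 0.126667 = 0.422333 ms.
R ≥ L / t_tx = 512 bits / 0.000422333 s = 1.212 Mbps.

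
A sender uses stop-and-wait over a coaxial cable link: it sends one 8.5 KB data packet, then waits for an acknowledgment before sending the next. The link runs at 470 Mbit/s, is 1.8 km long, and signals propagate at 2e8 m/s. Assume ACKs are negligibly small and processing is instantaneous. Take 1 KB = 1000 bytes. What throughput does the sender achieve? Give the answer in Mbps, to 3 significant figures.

t_tx = L/R = 68000/470000000 = 0.000144681 s.
t_prop = 1800/200000000 = 9e-06 s; RTT = 1.8e-05 s.
Cycle = t_tx + RTT = 0.000162681 s.
Throughput = L / cycle = 68000 / 0.000162681 = 418 Mbps.

418 Mbps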